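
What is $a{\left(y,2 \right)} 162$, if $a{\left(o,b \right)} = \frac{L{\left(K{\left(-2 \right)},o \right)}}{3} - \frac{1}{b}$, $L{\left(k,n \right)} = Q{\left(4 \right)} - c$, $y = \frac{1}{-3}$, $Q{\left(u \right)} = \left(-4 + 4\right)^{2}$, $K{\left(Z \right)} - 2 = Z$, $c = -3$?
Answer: $81$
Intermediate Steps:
$K{\left(Z \right)} = 2 + Z$
$Q{\left(u \right)} = 0$ ($Q{\left(u \right)} = 0^{2} = 0$)
$y = - \frac{1}{3} \approx -0.33333$
$L{\left(k,n \right)} = 3$ ($L{\left(k,n \right)} = 0 - -3 = 0 + 3 = 3$)
$a{\left(o,b \right)} = 1 - \frac{1}{b}$ ($a{\left(o,b \right)} = \frac{3}{3} - \frac{1}{b} = 3 \cdot \frac{1}{3} - \frac{1}{b} = 1 - \frac{1}{b}$)
$a{\left(y,2 \right)} 162 = \frac{-1 + 2}{2} \cdot 162 = \frac{1}{2} \cdot 1 \cdot 162 = \frac{1}{2} \cdot 162 = 81$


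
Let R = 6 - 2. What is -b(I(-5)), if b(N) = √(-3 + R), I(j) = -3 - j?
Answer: -1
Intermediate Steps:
R = 4
b(N) = 1 (b(N) = √(-3 + 4) = √1 = 1)
-b(I(-5)) = -1*1 = -1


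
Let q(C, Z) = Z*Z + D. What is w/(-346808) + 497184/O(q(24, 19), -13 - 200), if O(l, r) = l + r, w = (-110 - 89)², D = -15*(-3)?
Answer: 172419745679/66933944 ≈ 2576.0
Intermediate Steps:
D = 45
w = 39601 (w = (-199)² = 39601)
q(C, Z) = 45 + Z² (q(C, Z) = Z*Z + 45 = Z² + 45 = 45 + Z²)
w/(-346808) + 497184/O(q(24, 19), -13 - 200) = 39601/(-346808) + 497184/((45 + 19²) + (-13 - 200)) = 39601*(-1/346808) + 497184/((45 + 361) - 213) = -39601/346808 + 497184/(406 - 213) = -39601/346808 + 497184/193 = 172419745679/66933944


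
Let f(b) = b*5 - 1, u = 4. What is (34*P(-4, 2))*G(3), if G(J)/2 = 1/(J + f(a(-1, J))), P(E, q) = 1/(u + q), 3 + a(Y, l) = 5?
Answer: 17/18 ≈ 0.94444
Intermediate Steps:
a(Y, l) = 2 (a(Y, l) = -3 + 5 = 2)
P(E, q) = 1/(4 + q)
f(b) = -1 + 5*b (f(b) = 5*b - 1 = -1 + 5*b)
G(J) = 2/(9 + J) (G(J) = 2/(J + (-1 + 5*2)) = 2/(J + (-1 + 10)) = 2/(J + 9) = 2/(9 + J))
(34*P(-4, 2))*G(3) = (34/(4 + 2))*(2/(9 + 3)) = (34/6)*(2/12) = (34*(1/6))*(2*(1/12)) = (17/3)*(1/6) = 17/18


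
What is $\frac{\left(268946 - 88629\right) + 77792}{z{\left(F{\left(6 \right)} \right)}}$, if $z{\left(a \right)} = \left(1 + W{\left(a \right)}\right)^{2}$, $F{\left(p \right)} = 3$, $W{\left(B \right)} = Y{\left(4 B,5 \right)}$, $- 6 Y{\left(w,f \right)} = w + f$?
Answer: $\frac{9291924}{121} \approx 76793.0$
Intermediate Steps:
$Y{\left(w,f \right)} = - \frac{f}{6} - \frac{w}{6}$ ($Y{\left(w,f \right)} = - \frac{w + f}{6} = - \frac{f + w}{6} = - \frac{f}{6} - \frac{w}{6}$)
$W{\left(B \right)} = - \frac{5}{6} - \frac{2 B}{3}$ ($W{\left(B \right)} = \left(- \frac{1}{6}\right) 5 - \frac{4 B}{6} = - \frac{5}{6} - \frac{2 B}{3}$)
$z{\left(a \right)} = \left(\frac{1}{6} - \frac{2 a}{3}\right)^{2}$ ($z{\left(a \right)} = \left(1 - \left(\frac{5}{6} + \frac{2 a}{3}\right)\right)^{2} = \left(\frac{1}{6} - \frac{2 a}{3}\right)^{2}$)
$\frac{\left(268946 - 88629\right) + 77792}{z{\left(F{\left(6 \right)} \right)}} = \frac{\left(268946 - 88629\right) + 77792}{\frac{1}{36} \left(1 - 12\right)^{2}} = \frac{180317 + 77792}{\frac{1}{36} \left(1 - 12\right)^{2}} = \frac{258109}{\frac{1}{36} \left(-11\right)^{2}} = \frac{258109}{\frac{1}{36} \cdot 121} = \frac{258109}{\frac{121}{36}} = 258109 \cdot \frac{36}{121} = \frac{9291924}{121}$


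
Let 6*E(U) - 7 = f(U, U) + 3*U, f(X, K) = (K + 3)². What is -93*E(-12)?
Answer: -806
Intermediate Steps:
f(X, K) = (3 + K)²
E(U) = 7/6 + U/2 + (3 + U)²/6 (E(U) = 7/6 + ((3 + U)² + 3*U)/6 = 7/6 + (U/2 + (3 + U)²/6) = 7/6 + U/2 + (3 + U)²/6)
-93*E(-12) = -93*(8/3 + (⅙)*(-12)² + (3/2)*(-12)) = -93*(8/3 + (⅙)*144 - 18) = -93*(8/3 + 24 - 18) = -93*26/3 = -806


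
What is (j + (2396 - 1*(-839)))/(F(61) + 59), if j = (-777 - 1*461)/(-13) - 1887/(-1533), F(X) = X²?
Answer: 1106545/1255527 ≈ 0.88134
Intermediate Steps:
j = 640795/6643 (j = (-777 - 461)*(-1/13) - 1887*(-1/1533) = -1238*(-1/13) + 629/511 = 1238/13 + 629/511 = 640795/6643 ≈ 96.462)
(j + (2396 - 1*(-839)))/(F(61) + 59) = (640795/6643 + (2396 - 1*(-839)))/(61² + 59) = (640795/6643 + (2396 + 839))/(3721 + 59) = (640795/6643 + 3235)/3780 = (22130900/6643)*(1/3780) = 1106545/1255527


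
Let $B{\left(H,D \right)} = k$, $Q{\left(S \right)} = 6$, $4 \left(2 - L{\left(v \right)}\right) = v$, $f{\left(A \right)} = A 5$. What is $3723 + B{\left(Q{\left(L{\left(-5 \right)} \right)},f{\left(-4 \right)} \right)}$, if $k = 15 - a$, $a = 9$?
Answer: $3729$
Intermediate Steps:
$f{\left(A \right)} = 5 A$
$L{\left(v \right)} = 2 - \frac{v}{4}$
$k = 6$ ($k = 15 - 9 = 6$)
$B{\left(H,D \right)} = 6$
$3723 + B{\left(Q{\left(L{\left(-5 \right)} \right)},f{\left(-4 \right)} \right)} = 3723 + 6 = 3729$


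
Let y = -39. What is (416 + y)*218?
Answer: 82186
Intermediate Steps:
(416 + y)*218 = (416 - 39)*218 = 377*218 = 82186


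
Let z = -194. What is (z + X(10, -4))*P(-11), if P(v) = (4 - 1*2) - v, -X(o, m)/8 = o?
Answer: -3562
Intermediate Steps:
X(o, m) = -8*o
P(v) = 2 - v (P(v) = (4 - 2) - v = 2 - v)
(z + X(10, -4))*P(-11) = (-194 - 8*10)*(2 - 1*(-11)) = (-194 - 80)*(2 + 11) = -274*13 = -3562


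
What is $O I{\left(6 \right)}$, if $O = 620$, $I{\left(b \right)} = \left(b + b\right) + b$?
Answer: $11160$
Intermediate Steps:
$I{\left(b \right)} = 3 b$ ($I{\left(b \right)} = 2 b + b = 3 b$)
$O I{\left(6 \right)} = 620 \cdot 3 \cdot 6 = 620 \cdot 18 = 11160$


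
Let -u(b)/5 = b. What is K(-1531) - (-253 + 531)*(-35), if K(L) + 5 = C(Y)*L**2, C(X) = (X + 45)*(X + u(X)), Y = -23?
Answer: 4744186789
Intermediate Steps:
u(b) = -5*b
C(X) = -4*X*(45 + X) (C(X) = (X + 45)*(X - 5*X) = (45 + X)*(-4*X) = -4*X*(45 + X))
K(L) = -5 + 2024*L**2 (K(L) = -5 + (4*(-23)*(-45 - 1*(-23)))*L**2 = -5 + (4*(-23)*(-45 + 23))*L**2 = -5 + (4*(-23)*(-22))*L**2 = -5 + 2024*L**2)
K(-1531) - (-253 + 531)*(-35) = (-5 + 2024*(-1531)**2) - (-253 + 531)*(-35) = (-5 + 2024*2343961) - 278*(-35) = (-5 + 4744177064) - 1*(-9730) = 4744177059 + 9730 = 4744186789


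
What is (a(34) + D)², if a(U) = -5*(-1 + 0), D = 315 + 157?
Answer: 227529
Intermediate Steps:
D = 472
a(U) = 5 (a(U) = -5*(-1) = 5)
(a(34) + D)² = (5 + 472)² = 477² = 227529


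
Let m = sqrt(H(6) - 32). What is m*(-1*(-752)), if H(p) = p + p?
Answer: 1504*I*sqrt(5) ≈ 3363.0*I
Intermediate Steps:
H(p) = 2*p
m = 2*I*sqrt(5) (m = sqrt(2*6 - 32) = sqrt(12 - 32) = sqrt(-20) = 2*I*sqrt(5) ≈ 4.4721*I)
m*(-1*(-752)) = (2*I*sqrt(5))*(-1*(-752)) = (2*I*sqrt(5))*752 = 1504*I*sqrt(5)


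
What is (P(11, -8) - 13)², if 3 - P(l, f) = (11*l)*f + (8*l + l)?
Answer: 737881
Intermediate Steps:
P(l, f) = 3 - 9*l - 11*f*l (P(l, f) = 3 - ((11*l)*f + (8*l + l)) = 3 - (11*f*l + 9*l) = 3 - (9*l + 11*f*l) = 3 + (-9*l - 11*f*l) = 3 - 9*l - 11*f*l)
(P(11, -8) - 13)² = ((3 - 9*11 - 11*(-8)*11) - 13)² = ((3 - 99 + 968) - 13)² = (872 - 13)² = 859² = 737881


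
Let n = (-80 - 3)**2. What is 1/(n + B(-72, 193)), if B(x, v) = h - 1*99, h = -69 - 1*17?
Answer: 1/6704 ≈ 0.00014916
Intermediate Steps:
h = -86 (h = -69 - 17 = -86)
B(x, v) = -185 (B(x, v) = -86 - 1*99 = -86 - 99 = -185)
n = 6889 (n = (-83)**2 = 6889)
1/(n + B(-72, 193)) = 1/(6889 - 185) = 1/6704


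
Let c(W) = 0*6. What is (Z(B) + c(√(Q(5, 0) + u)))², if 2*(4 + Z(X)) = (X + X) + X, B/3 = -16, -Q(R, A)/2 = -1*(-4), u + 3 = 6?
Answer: 5776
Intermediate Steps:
u = 3 (u = -3 + 6 = 3)
Q(R, A) = -8 (Q(R, A) = -(-2)*(-4) = -2*4 = -8)
B = -48 (B = 3*(-16) = -48)
Z(X) = -4 + 3*X/2 (Z(X) = -4 + ((X + X) + X)/2 = -4 + (2*X + X)/2 = -4 + (3*X)/2 = -4 + 3*X/2)
c(W) = 0
(Z(B) + c(√(Q(5, 0) + u)))² = ((-4 + (3/2)*(-48)) + 0)² = ((-4 - 72) + 0)² = (-76 + 0)² = (-76)² = 5776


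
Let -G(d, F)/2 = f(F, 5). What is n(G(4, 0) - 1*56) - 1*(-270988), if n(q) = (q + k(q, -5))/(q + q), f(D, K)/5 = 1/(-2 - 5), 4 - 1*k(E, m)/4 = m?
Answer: 103517481/382 ≈ 2.7099e+5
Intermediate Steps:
k(E, m) = 16 - 4*m
f(D, K) = -5/7 (f(D, K) = 5/(-2 - 5) = 5/(-7) = 5*(-1/7) = -5/7)
G(d, F) = 10/7 (G(d, F) = -2*(-5/7) = 10/7)
n(q) = (36 + q)/(2*q) (n(q) = (q + (16 - 4*(-5)))/(q + q) = (q + (16 + 20))/((2*q)) = (q + 36)*(1/(2*q)) = (36 + q)*(1/(2*q)) = (36 + q)/(2*q))
n(G(4, 0) - 1*56) - 1*(-270988) = (36 + (10/7 - 1*56))/(2*(10/7 - 1*56)) - 1*(-270988) = (36 + (10/7 - 56))/(2*(10/7 - 56)) + 270988 = (36 - 382/7)/(2*(-382/7)) + 270988 = (1/2)*(-7/382)*(-130/7) + 270988 = 65/382 + 270988 = 103517481/382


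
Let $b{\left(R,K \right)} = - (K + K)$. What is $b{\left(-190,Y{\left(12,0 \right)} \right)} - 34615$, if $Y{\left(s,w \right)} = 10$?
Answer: $-34635$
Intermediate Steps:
$b{\left(R,K \right)} = - 2 K$
$b{\left(-190,Y{\left(12,0 \right)} \right)} - 34615 = \left(-2\right) 10 - 34615 = -20 - 34615 = -34635$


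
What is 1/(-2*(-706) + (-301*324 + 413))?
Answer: -1/95699 ≈ -1.0449e-5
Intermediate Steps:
1/(-2*(-706) + (-301*324 + 413)) = 1/(1412 + (-97524 + 413)) = 1/(1412 - 97111) = 1/(-95699) = -1/95699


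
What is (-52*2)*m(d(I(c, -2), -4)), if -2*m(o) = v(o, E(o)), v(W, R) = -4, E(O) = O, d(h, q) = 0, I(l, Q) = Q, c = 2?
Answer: -208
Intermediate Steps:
m(o) = 2 (m(o) = -½*(-4) = 2)
(-52*2)*m(d(I(c, -2), -4)) = -52*2*2 = -104*2 = -208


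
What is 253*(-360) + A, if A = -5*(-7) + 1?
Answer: -91044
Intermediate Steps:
A = 36 (A = 35 + 1 = 36)
253*(-360) + A = 253*(-360) + 36 = -91080 + 36 = -91044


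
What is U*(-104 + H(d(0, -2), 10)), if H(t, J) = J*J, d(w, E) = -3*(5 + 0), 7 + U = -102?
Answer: 436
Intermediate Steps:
U = -109 (U = -7 - 102 = -109)
d(w, E) = -15 (d(w, E) = -3*5 = -15)
H(t, J) = J²
U*(-104 + H(d(0, -2), 10)) = -109*(-104 + 10²) = -109*(-104 + 100) = -109*(-4) = 436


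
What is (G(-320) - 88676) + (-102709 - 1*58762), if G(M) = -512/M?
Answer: -1250727/5 ≈ -2.5015e+5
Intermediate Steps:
(G(-320) - 88676) + (-102709 - 1*58762) = (-512/(-320) - 88676) + (-102709 - 1*58762) = (-512*(-1/320) - 88676) + (-102709 - 58762) = (8/5 - 88676) - 161471 = -443372/5 - 161471 = -1250727/5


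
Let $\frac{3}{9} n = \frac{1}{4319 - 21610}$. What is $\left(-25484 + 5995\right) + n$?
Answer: $- \frac{336984302}{17291} \approx -19489.0$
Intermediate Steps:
$n = - \frac{3}{17291}$ ($n = \frac{3}{4319 - 21610} = \frac{3}{-17291} = 3 \left(- \frac{1}{17291}\right) = - \frac{3}{17291} \approx -0.0001735$)
$\left(-25484 + 5995\right) + n = \left(-25484 + 5995\right) - \frac{3}{17291} = -19489 - \frac{3}{17291} = - \frac{336984302}{17291}$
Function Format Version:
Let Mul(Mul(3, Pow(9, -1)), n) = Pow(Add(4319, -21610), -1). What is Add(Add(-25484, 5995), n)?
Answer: Rational(-336984302, 17291) ≈ -19489.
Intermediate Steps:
n = Rational(-3, 17291) (n = Mul(3, Pow(Add(4319, -21610), -1)) = Mul(3, Pow(-17291, -1)) = Mul(3, Rational(-1, 17291)) = Rational(-3, 17291) ≈ -0.00017350)
Add(Add(-25484, 5995), n) = Add(Add(-25484, 5995), Rational(-3, 17291)) = Add(-19489, Rational(-3, 17291)) = Rational(-336984302, 17291)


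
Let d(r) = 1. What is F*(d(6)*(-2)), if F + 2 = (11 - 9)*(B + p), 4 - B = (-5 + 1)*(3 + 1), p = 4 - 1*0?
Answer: -92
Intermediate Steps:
p = 4 (p = 4 + 0 = 4)
B = 20 (B = 4 - (-5 + 1)*(3 + 1) = 4 - (-4)*4 = 4 - 1*(-16) = 4 + 16 = 20)
F = 46 (F = -2 + (11 - 9)*(20 + 4) = -2 + 2*24 = -2 + 48 = 46)
F*(d(6)*(-2)) = 46*(1*(-2)) = 46*(-2) = -92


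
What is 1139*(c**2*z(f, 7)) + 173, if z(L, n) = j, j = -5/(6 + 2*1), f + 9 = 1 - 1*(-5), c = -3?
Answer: -49871/8 ≈ -6233.9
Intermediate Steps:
f = -3 (f = -9 + (1 - 1*(-5)) = -9 + (1 + 5) = -9 + 6 = -3)
j = -5/8 (j = -5/(6 + 2) = -5/8 ≈ -0.62500)
z(L, n) = -5/8
1139*(c**2*z(f, 7)) + 173 = 1139*((-3)**2*(-5/8)) + 173 = 1139*(9*(-5/8)) + 173 = 1139*(-45/8) + 173 = -51255/8 + 173 = -49871/8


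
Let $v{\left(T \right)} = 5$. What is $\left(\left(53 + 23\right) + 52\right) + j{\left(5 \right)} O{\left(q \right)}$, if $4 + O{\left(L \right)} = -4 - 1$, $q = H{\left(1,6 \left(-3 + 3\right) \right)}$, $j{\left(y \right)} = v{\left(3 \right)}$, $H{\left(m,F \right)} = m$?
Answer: $83$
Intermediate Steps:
$j{\left(y \right)} = 5$
$q = 1$
$O{\left(L \right)} = -9$ ($O{\left(L \right)} = -4 - 5 = -9$)
$\left(\left(53 + 23\right) + 52\right) + j{\left(5 \right)} O{\left(q \right)} = \left(\left(53 + 23\right) + 52\right) + 5 \left(-9\right) = \left(76 + 52\right) - 45 = 128 - 45 = 83$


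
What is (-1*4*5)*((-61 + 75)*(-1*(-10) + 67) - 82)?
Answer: -19920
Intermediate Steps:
(-1*4*5)*((-61 + 75)*(-1*(-10) + 67) - 82) = (-4*5)*(14*(10 + 67) - 82) = -20*(14*77 - 82) = -20*(1078 - 82) = -20*996 = -19920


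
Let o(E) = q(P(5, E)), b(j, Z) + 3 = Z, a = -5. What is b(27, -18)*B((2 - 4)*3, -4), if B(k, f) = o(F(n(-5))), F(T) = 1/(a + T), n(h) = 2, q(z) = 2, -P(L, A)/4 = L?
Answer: -42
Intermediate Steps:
b(j, Z) = -3 + Z
P(L, A) = -4*L
F(T) = 1/(-5 + T)
o(E) = 2
B(k, f) = 2
b(27, -18)*B((2 - 4)*3, -4) = (-3 - 18)*2 = -21*2 = -42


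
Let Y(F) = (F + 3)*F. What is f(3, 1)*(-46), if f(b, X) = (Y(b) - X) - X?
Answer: -736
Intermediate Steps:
Y(F) = F*(3 + F) (Y(F) = (3 + F)*F = F*(3 + F))
f(b, X) = -2*X + b*(3 + b) (f(b, X) = (b*(3 + b) - X) - X = (-X + b*(3 + b)) - X = -2*X + b*(3 + b))
f(3, 1)*(-46) = (-2*1 + 3*(3 + 3))*(-46) = (-2 + 3*6)*(-46) = (-2 + 18)*(-46) = 16*(-46) = -736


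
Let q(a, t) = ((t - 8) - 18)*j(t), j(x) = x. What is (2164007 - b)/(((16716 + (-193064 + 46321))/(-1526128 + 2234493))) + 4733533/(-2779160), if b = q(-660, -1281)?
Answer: -964132003938011391/361365837320 ≈ -2.6680e+6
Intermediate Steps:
q(a, t) = t*(-26 + t) (q(a, t) = ((t - 8) - 18)*t = ((-8 + t) - 18)*t = (-26 + t)*t = t*(-26 + t))
b = 1674267 (b = -1281*(-26 - 1281) = -1281*(-1307) = 1674267)
(2164007 - b)/(((16716 + (-193064 + 46321))/(-1526128 + 2234493))) + 4733533/(-2779160) = (2164007 - 1*1674267)/(((16716 + (-193064 + 46321))/(-1526128 + 2234493))) + 4733533/(-2779160) = (2164007 - 1674267)/(((16716 - 146743)/708365)) + 4733533*(-1/2779160) = 489740/((-130027*1/708365)) - 4733533/2779160 = 489740/(-130027/708365) - 4733533/2779160 = 489740*(-708365/130027) - 4733533/2779160 = -346914675100/130027 - 4733533/2779160 = -964132003938011391/361365837320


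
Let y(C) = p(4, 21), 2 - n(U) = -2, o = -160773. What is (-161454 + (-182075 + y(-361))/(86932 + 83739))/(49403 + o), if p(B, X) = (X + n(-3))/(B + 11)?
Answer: 41333546561/28511443905 ≈ 1.4497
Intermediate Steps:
n(U) = 4 (n(U) = 2 - 1*(-2) = 2 + 2 = 4)
p(B, X) = (4 + X)/(11 + B) (p(B, X) = (X + 4)/(B + 11) = (4 + X)/(11 + B))
y(C) = 5/3 (y(C) = (4 + 21)/(11 + 4) = 25/15 = (1/15)*25 = 5/3)
(-161454 + (-182075 + y(-361))/(86932 + 83739))/(49403 + o) = (-161454 + (-182075 + 5/3)/(86932 + 83739))/(49403 - 160773) = (-161454 - 546220/3/170671)/(-111370) = (-161454 - 546220/3*1/170671)*(-1/111370) = (-161454 - 546220/512013)*(-1/111370) = -82667093122/512013*(-1/111370) = 41333546561/28511443905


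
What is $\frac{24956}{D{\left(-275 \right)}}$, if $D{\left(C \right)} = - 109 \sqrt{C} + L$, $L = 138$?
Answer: $\frac{3443928}{3286319} + \frac{13601020 i \sqrt{11}}{3286319} \approx 1.048 + 13.726 i$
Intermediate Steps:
$D{\left(C \right)} = 138 - 109 \sqrt{C}$ ($D{\left(C \right)} = - 109 \sqrt{C} + 138 = 138 - 109 \sqrt{C}$)
$\frac{24956}{D{\left(-275 \right)}} = \frac{24956}{138 - 109 \sqrt{-275}} = \frac{24956}{138 - 109 \cdot 5 i \sqrt{11}} = \frac{24956}{138 - 545 i \sqrt{11}}$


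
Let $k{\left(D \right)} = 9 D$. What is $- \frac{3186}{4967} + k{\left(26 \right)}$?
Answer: $\frac{1159092}{4967} \approx 233.36$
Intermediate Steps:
$- \frac{3186}{4967} + k{\left(26 \right)} = - \frac{3186}{4967} + 9 \cdot 26 = \left(-3186\right) \frac{1}{4967} + 234 = - \frac{3186}{4967} + 234 = \frac{1159092}{4967}$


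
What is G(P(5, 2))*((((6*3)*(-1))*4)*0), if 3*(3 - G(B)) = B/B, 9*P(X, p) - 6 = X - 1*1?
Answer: 0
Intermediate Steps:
P(X, p) = 5/9 + X/9 (P(X, p) = 2/3 + (X - 1*1)/9 = 2/3 + (X - 1)/9 = 2/3 + (-1 + X)/9 = 2/3 + (-1/9 + X/9) = 5/9 + X/9)
G(B) = 8/3 (G(B) = 3 - B/(3*B) = 3 - 1/3*1 = 3 - 1/3 = 8/3)
G(P(5, 2))*((((6*3)*(-1))*4)*0) = 8*((((6*3)*(-1))*4)*0)/3 = 8*(((18*(-1))*4)*0)/3 = 8*(-18*4*0)/3 = 8*(-72*0)/3 = (8/3)*0 = 0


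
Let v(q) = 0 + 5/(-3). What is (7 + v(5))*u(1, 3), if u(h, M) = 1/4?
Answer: 4/3 ≈ 1.3333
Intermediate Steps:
u(h, M) = 1/4
v(q) = -5/3 (v(q) = 0 + 5*(-1/3) = 0 - 5/3 = -5/3)
(7 + v(5))*u(1, 3) = (7 - 5/3)*(1/4) = (16/3)*(1/4) = 4/3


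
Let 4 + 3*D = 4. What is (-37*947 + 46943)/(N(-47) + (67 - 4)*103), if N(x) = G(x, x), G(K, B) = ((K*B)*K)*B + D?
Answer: 5952/2443085 ≈ 0.0024363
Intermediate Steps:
D = 0 (D = -4/3 + (⅓)*4 = -4/3 + 4/3 = 0)
G(K, B) = B²*K² (G(K, B) = ((K*B)*K)*B + 0 = ((B*K)*K)*B + 0 = (B*K²)*B + 0 = B²*K² + 0 = B²*K²)
N(x) = x⁴ (N(x) = x²*x² = x⁴)
(-37*947 + 46943)/(N(-47) + (67 - 4)*103) = (-37*947 + 46943)/((-47)⁴ + (67 - 4)*103) = (-35039 + 46943)/(4879681 + 63*103) = 11904/(4879681 + 6489) = 11904/4886170 = 11904*(1/4886170) = 5952/2443085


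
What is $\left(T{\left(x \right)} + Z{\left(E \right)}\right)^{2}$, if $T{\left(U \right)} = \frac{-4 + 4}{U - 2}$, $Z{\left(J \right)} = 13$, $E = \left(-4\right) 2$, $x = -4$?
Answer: $169$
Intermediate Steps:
$E = -8$
$T{\left(U \right)} = 0$ ($T{\left(U \right)} = \frac{0}{-2 + U} = 0$)
$\left(T{\left(x \right)} + Z{\left(E \right)}\right)^{2} = \left(0 + 13\right)^{2} = 13^{2} = 169$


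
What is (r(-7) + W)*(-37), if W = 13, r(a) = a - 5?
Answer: -37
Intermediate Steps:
r(a) = -5 + a
(r(-7) + W)*(-37) = ((-5 - 7) + 13)*(-37) = (-12 + 13)*(-37) = 1*(-37) = -37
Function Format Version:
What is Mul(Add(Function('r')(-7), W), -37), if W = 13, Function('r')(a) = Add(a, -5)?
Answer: -37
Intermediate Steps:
Function('r')(a) = Add(-5, a)
Mul(Add(Function('r')(-7), W), -37) = Mul(Add(Add(-5, -7), 13), -37) = Mul(Add(-12, 13), -37) = Mul(1, -37) = -37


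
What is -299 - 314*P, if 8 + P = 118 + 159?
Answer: -84765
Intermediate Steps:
P = 269 (P = -8 + (118 + 159) = -8 + 277 = 269)
-299 - 314*P = -299 - 314*269 = -299 - 84466 = -84765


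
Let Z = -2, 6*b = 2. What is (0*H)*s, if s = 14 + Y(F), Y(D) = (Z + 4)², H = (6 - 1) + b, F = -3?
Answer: 0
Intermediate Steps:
b = ⅓ (b = (⅙)*2 = ⅓ ≈ 0.33333)
H = 16/3 (H = (6 - 1) + ⅓ = 5 + ⅓ = 16/3 ≈ 5.3333)
Y(D) = 4 (Y(D) = (-2 + 4)² = 2² = 4)
s = 18 (s = 14 + 4 = 18)
(0*H)*s = (0*(16/3))*18 = 0*18 = 0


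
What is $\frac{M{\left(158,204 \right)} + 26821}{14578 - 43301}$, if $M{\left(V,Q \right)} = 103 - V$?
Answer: $- \frac{26766}{28723} \approx -0.93187$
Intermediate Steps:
$\frac{M{\left(158,204 \right)} + 26821}{14578 - 43301} = \frac{\left(103 - 158\right) + 26821}{14578 - 43301} = \frac{\left(103 - 158\right) + 26821}{-28723} = \left(-55 + 26821\right) \left(- \frac{1}{28723}\right) = 26766 \left(- \frac{1}{28723}\right) = - \frac{26766}{28723}$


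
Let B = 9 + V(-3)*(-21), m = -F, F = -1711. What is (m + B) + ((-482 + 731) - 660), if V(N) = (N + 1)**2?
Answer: 1225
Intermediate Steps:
m = 1711 (m = -1*(-1711) = 1711)
V(N) = (1 + N)**2
B = -75 (B = 9 + (1 - 3)**2*(-21) = 9 + (-2)**2*(-21) = 9 + 4*(-21) = 9 - 84 = -75)
(m + B) + ((-482 + 731) - 660) = (1711 - 75) + ((-482 + 731) - 660) = 1636 + (249 - 660) = 1636 - 411 = 1225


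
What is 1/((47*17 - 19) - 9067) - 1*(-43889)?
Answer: 363708142/8287 ≈ 43889.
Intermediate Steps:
1/((47*17 - 19) - 9067) - 1*(-43889) = 1/((799 - 19) - 9067) + 43889 = 1/(780 - 9067) + 43889 = 1/(-8287) + 43889 = -1/8287 + 43889 = 363708142/8287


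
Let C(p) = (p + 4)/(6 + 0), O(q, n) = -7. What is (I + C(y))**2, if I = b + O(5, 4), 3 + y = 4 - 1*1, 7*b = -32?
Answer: 52441/441 ≈ 118.91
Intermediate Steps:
b = -32/7 (b = (1/7)*(-32) = -32/7 ≈ -4.5714)
y = 0 (y = -3 + (4 - 1*1) = -3 + (4 - 1) = -3 + 3 = 0)
C(p) = 2/3 + p/6 (C(p) = (4 + p)/6 = (4 + p)*(1/6) = 2/3 + p/6)
I = -81/7 (I = -32/7 - 7 = -81/7 ≈ -11.571)
(I + C(y))**2 = (-81/7 + (2/3 + (1/6)*0))**2 = (-81/7 + (2/3 + 0))**2 = (-81/7 + 2/3)**2 = (-229/21)**2 = 52441/441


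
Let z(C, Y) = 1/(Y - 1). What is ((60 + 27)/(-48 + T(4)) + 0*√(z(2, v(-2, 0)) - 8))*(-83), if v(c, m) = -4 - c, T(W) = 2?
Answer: 7221/46 ≈ 156.98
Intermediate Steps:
z(C, Y) = 1/(-1 + Y)
((60 + 27)/(-48 + T(4)) + 0*√(z(2, v(-2, 0)) - 8))*(-83) = ((60 + 27)/(-48 + 2) + 0*√(1/(-1 + (-4 - 1*(-2))) - 8))*(-83) = (87/(-46) + 0*√(1/(-1 + (-4 + 2)) - 8))*(-83) = (87*(-1/46) + 0*√(1/(-1 - 2) - 8))*(-83) = (-87/46 + 0*√(1/(-3) - 8))*(-83) = (-87/46 + 0*√(-⅓ - 8))*(-83) = (-87/46 + 0*√(-25/3))*(-83) = (-87/46 + 0*(5*I*√3/3))*(-83) = (-87/46 + 0)*(-83) = -87/46*(-83) = 7221/46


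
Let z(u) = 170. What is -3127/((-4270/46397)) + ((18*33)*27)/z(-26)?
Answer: 2473266349/72590 ≈ 34072.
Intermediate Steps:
-3127/((-4270/46397)) + ((18*33)*27)/z(-26) = -3127/((-4270/46397)) + ((18*33)*27)/170 = -3127/((-4270*1/46397)) + (594*27)*(1/170) = -3127/(-4270/46397) + 16038*(1/170) = -3127*(-46397/4270) + 8019/85 = 145083419/4270 + 8019/85 = 2473266349/72590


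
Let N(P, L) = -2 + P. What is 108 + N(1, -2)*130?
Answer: -22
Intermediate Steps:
108 + N(1, -2)*130 = 108 + (-2 + 1)*130 = 108 - 1*130 = 108 - 130 = -22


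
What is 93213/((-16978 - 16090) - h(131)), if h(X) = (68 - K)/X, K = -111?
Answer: -1356767/481343 ≈ -2.8187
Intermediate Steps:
h(X) = 179/X (h(X) = (68 - 1*(-111))/X = (68 + 111)/X = 179/X)
93213/((-16978 - 16090) - h(131)) = 93213/((-16978 - 16090) - 179/131) = 93213/(-33068 - 179/131) = 93213/(-4332087/131) = 93213*(-131/4332087) = -1356767/481343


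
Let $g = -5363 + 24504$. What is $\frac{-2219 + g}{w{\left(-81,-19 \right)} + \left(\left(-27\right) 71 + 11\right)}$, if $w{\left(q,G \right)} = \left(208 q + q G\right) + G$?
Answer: $- \frac{8461}{8617} \approx -0.9819$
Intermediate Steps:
$w{\left(q,G \right)} = G + 208 q + G q$ ($w{\left(q,G \right)} = \left(208 q + G q\right) + G = G + 208 q + G q$)
$g = 19141$
$\frac{-2219 + g}{w{\left(-81,-19 \right)} + \left(\left(-27\right) 71 + 11\right)} = \frac{-2219 + 19141}{\left(-19 + 208 \left(-81\right) - -1539\right) + \left(\left(-27\right) 71 + 11\right)} = \frac{16922}{\left(-19 - 16848 + 1539\right) + \left(-1917 + 11\right)} = \frac{16922}{-15328 - 1906} = \frac{16922}{-17234} = 16922 \left(- \frac{1}{17234}\right) = - \frac{8461}{8617}$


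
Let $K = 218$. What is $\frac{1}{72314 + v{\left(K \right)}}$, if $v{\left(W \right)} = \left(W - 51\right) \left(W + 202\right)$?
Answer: $\frac{1}{142454} \approx 7.0198 \cdot 10^{-6}$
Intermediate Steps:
$v{\left(W \right)} = \left(-51 + W\right) \left(202 + W\right)$
$\frac{1}{72314 + v{\left(K \right)}} = \frac{1}{72314 + \left(-10302 + 218^{2} + 151 \cdot 218\right)} = \frac{1}{72314 + \left(-10302 + 47524 + 32918\right)} = \frac{1}{72314 + 70140} = \frac{1}{142454}$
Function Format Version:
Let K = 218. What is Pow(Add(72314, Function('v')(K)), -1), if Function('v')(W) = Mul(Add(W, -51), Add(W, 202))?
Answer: Rational(1, 142454) ≈ 7.0198e-6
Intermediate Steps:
Function('v')(W) = Mul(Add(-51, W), Add(202, W))
Pow(Add(72314, Function('v')(K)), -1) = Pow(Add(72314, Add(-10302, Pow(218, 2), Mul(151, 218))), -1) = Pow(Add(72314, Add(-10302, 47524, 32918)), -1) = Pow(Add(72314, 70140), -1) = Pow(142454, -1) = Rational(1, 142454)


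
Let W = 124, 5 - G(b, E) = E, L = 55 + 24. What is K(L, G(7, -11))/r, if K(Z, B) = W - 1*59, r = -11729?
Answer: -65/11729 ≈ -0.0055418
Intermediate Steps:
L = 79
G(b, E) = 5 - E
K(Z, B) = 65 (K(Z, B) = 124 - 1*59 = 124 - 59 = 65)
K(L, G(7, -11))/r = 65/(-11729) = 65*(-1/11729) = -65/11729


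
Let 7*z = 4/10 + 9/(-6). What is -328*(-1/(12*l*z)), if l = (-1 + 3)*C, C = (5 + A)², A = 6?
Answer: -2870/3993 ≈ -0.71876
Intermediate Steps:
C = 121 (C = (5 + 6)² = 11² = 121)
z = -11/70 (z = (4/10 + 9/(-6))/7 = (4*(⅒) + 9*(-⅙))/7 = (⅖ - 3/2)/7 = (⅐)*(-11/10) = -11/70 ≈ -0.15714)
l = 242 (l = (-1 + 3)*121 = 2*121 = 242)
-328*(-1/(12*l*z)) = -328/(-11/70*242*(-12)) = -328/((-1331/35*(-12))) = -328/15972/35 = -328*35/15972 = -2870/3993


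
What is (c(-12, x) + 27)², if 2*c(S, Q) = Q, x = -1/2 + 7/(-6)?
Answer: 24649/36 ≈ 684.69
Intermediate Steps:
x = -5/3 (x = -1*½ + 7*(-⅙) = -½ - 7/6 = -5/3 ≈ -1.6667)
c(S, Q) = Q/2
(c(-12, x) + 27)² = ((½)*(-5/3) + 27)² = (-⅚ + 27)² = (157/6)² = 24649/36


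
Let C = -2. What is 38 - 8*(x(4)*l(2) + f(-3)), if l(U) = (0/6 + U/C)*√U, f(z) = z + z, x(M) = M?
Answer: 86 + 32*√2 ≈ 131.25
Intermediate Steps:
f(z) = 2*z
l(U) = -U^(3/2)/2 (l(U) = (0/6 + U/(-2))*√U = (0*(⅙) + U*(-½))*√U = (0 - U/2)*√U = (-U/2)*√U = -U^(3/2)/2)
38 - 8*(x(4)*l(2) + f(-3)) = 38 - 8*(4*(-√2) + 2*(-3)) = 38 - 8*(4*(-√2) - 6) = 38 - 8*(-4*√2 - 6) = 38 - 8*(-6 - 4*√2) = 38 + (48 + 32*√2) = 86 + 32*√2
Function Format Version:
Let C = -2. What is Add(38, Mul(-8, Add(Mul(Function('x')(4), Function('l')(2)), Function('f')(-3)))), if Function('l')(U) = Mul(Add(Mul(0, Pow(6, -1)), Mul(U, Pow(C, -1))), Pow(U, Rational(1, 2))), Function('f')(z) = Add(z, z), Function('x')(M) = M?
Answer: Add(86, Mul(32, Pow(2, Rational(1, 2)))) ≈ 131.25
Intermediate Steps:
Function('f')(z) = Mul(2, z)
Function('l')(U) = Mul(Rational(-1, 2), Pow(U, Rational(3, 2))) (Function('l')(U) = Mul(Add(Mul(0, Pow(6, -1)), Mul(U, Pow(-2, -1))), Pow(U, Rational(1, 2))) = Mul(Add(Mul(0, Rational(1, 6)), Mul(U, Rational(-1, 2))), Pow(U, Rational(1, 2))) = Mul(Add(0, Mul(Rational(-1, 2), U)), Pow(U, Rational(1, 2))) = Mul(Mul(Rational(-1, 2), U), Pow(U, Rational(1, 2))) = Mul(Rational(-1, 2), Pow(U, Rational(3, 2))))
Add(38, Mul(-8, Add(Mul(Function('x')(4), Function('l')(2)), Function('f')(-3)))) = Add(38, Mul(-8, Add(Mul(4, Mul(Rational(-1, 2), Pow(2, Rational(3, 2)))), Mul(2, -3)))) = Add(38, Mul(-8, Add(Mul(4, Mul(Rational(-1, 2), Mul(2, Pow(2, Rational(1, 2))))), -6))) = Add(38, Mul(-8, Add(Mul(4, Mul(-1, Pow(2, Rational(1, 2)))), -6))) = Add(38, Mul(-8, Add(Mul(-4, Pow(2, Rational(1, 2))), -6))) = Add(38, Mul(-8, Add(-6, Mul(-4, Pow(2, Rational(1, 2)))))) = Add(38, Add(48, Mul(32, Pow(2, Rational(1, 2))))) = Add(86, Mul(32, Pow(2, Rational(1, 2))))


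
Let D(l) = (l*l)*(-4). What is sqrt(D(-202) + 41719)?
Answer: I*sqrt(121497) ≈ 348.56*I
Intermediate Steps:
D(l) = -4*l**2 (D(l) = l**2*(-4) = -4*l**2)
sqrt(D(-202) + 41719) = sqrt(-4*(-202)**2 + 41719) = sqrt(-4*40804 + 41719) = sqrt(-163216 + 41719) = sqrt(-121497) = I*sqrt(121497)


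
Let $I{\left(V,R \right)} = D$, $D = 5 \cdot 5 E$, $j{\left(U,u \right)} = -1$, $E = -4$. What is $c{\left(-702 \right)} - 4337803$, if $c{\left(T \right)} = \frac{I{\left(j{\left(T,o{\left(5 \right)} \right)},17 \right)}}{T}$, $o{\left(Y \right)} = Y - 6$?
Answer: $- \frac{1522568803}{351} \approx -4.3378 \cdot 10^{6}$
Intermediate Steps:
$o{\left(Y \right)} = -6 + Y$ ($o{\left(Y \right)} = Y - 6 = -6 + Y$)
$D = -100$ ($D = 5 \cdot 5 \left(-4\right) = 25 \left(-4\right) = -100$)
$I{\left(V,R \right)} = -100$
$c{\left(T \right)} = - \frac{100}{T}$
$c{\left(-702 \right)} - 4337803 = - \frac{100}{-702} - 4337803 = \left(-100\right) \left(- \frac{1}{702}\right) - 4337803 = \frac{50}{351} - 4337803 = - \frac{1522568803}{351}$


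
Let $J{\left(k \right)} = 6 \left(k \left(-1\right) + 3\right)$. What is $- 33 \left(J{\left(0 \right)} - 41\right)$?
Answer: $759$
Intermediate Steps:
$J{\left(k \right)} = 18 - 6 k$ ($J{\left(k \right)} = 6 \left(- k + 3\right) = 6 \left(3 - k\right) = 18 - 6 k$)
$- 33 \left(J{\left(0 \right)} - 41\right) = - 33 \left(\left(18 - 0\right) - 41\right) = - 33 \left(\left(18 + 0\right) - 41\right) = - 33 \left(18 - 41\right) = \left(-33\right) \left(-23\right) = 759$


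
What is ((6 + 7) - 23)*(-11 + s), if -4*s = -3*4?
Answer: 80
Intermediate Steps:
s = 3 (s = -(-3)*4/4 = -1/4*(-12) = 3)
((6 + 7) - 23)*(-11 + s) = ((6 + 7) - 23)*(-11 + 3) = (13 - 23)*(-8) = -10*(-8) = 80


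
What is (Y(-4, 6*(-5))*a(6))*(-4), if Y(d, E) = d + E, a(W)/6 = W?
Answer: 4896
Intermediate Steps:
a(W) = 6*W
Y(d, E) = E + d
(Y(-4, 6*(-5))*a(6))*(-4) = ((6*(-5) - 4)*(6*6))*(-4) = ((-30 - 4)*36)*(-4) = -34*36*(-4) = -1224*(-4) = 4896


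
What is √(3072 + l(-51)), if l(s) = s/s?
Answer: √3073 ≈ 55.435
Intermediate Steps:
l(s) = 1
√(3072 + l(-51)) = √(3072 + 1) = √3073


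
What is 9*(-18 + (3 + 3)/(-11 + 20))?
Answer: -156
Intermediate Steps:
9*(-18 + (3 + 3)/(-11 + 20)) = 9*(-18 + 6/9) = 9*(-18 + 6*(⅑)) = 9*(-18 + ⅔) = 9*(-52/3) = -156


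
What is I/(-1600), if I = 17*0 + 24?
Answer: -3/200 ≈ -0.015000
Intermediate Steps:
I = 24 (I = 0 + 24 = 24)
I/(-1600) = 24/(-1600) = 24*(-1/1600) = -3/200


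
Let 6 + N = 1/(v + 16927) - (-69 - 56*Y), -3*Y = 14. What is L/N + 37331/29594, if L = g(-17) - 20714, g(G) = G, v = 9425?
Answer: 16362409902877/154672419526 ≈ 105.79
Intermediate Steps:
Y = -14/3 (Y = -⅓*14 = -14/3 ≈ -4.6667)
L = -20731 (L = -17 - 20714 = -20731)
N = -5226479/26352 (N = -6 + (1/(9425 + 16927) - (-69 - 56*(-14/3))) = -6 + (1/26352 - (-69 + 784/3)) = -6 + (1/26352 - 1*577/3) = -6 + (1/26352 - 577/3) = -6 - 5068367/26352 = -5226479/26352 ≈ -198.33)
L/N + 37331/29594 = -20731/(-5226479/26352) + 37331/29594 = -20731*(-26352/5226479) + 37331*(1/29594) = 546303312/5226479 + 37331/29594 = 16362409902877/154672419526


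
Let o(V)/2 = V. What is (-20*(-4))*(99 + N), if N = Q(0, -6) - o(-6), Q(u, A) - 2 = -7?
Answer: 8480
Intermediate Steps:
Q(u, A) = -5 (Q(u, A) = 2 - 7 = -5)
o(V) = 2*V
N = 7 (N = -5 - 2*(-6) = -5 - 1*(-12) = -5 + 12 = 7)
(-20*(-4))*(99 + N) = (-20*(-4))*(99 + 7) = 80*106 = 8480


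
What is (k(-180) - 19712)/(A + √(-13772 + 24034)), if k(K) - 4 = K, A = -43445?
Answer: 864034160/1887457763 + 19888*√10262/1887457763 ≈ 0.45884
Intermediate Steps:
k(K) = 4 + K
(k(-180) - 19712)/(A + √(-13772 + 24034)) = ((4 - 180) - 19712)/(-43445 + √(-13772 + 24034)) = (-176 - 19712)/(-43445 + √10262) = -19888/(-43445 + √10262)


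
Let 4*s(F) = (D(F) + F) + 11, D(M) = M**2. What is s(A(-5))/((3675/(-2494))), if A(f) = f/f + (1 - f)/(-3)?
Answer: -13717/7350 ≈ -1.8663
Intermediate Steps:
A(f) = 2/3 + f/3 (A(f) = 1 + (1 - f)*(-1/3) = 1 + (-1/3 + f/3) = 2/3 + f/3)
s(F) = 11/4 + F/4 + F**2/4 (s(F) = ((F**2 + F) + 11)/4 = ((F + F**2) + 11)/4 = (11 + F + F**2)/4 = 11/4 + F/4 + F**2/4)
s(A(-5))/((3675/(-2494))) = (11/4 + (2/3 + (1/3)*(-5))/4 + (2/3 + (1/3)*(-5))**2/4)/((3675/(-2494))) = (11/4 + (2/3 - 5/3)/4 + (2/3 - 5/3)**2/4)/((3675*(-1/2494))) = (11/4 + (1/4)*(-1) + (1/4)*(-1)**2)/(-3675/2494) = (11/4 - 1/4 + (1/4)*1)*(-2494/3675) = (11/4 - 1/4 + 1/4)*(-2494/3675) = (11/4)*(-2494/3675) = -13717/7350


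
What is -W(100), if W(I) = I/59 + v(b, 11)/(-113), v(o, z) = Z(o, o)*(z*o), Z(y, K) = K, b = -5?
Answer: 4925/6667 ≈ 0.73871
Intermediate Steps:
v(o, z) = z*o² (v(o, z) = o*(z*o) = o*(o*z) = z*o²)
W(I) = -275/113 + I/59 (W(I) = I/59 + (11*(-5)²)/(-113) = I*(1/59) + (11*25)*(-1/113) = I/59 + 275*(-1/113) = I/59 - 275/113 = -275/113 + I/59)
-W(100) = -(-275/113 + (1/59)*100) = -(-275/113 + 100/59) = -1*(-4925/6667) = 4925/6667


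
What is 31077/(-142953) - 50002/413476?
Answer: -3332921593/9851272438 ≈ -0.33832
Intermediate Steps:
31077/(-142953) - 50002/413476 = 31077*(-1/142953) - 50002*1/413476 = -10359/47651 - 25001/206738 = -3332921593/9851272438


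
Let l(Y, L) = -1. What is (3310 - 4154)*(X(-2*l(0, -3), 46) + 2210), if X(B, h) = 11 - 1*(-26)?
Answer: -1896468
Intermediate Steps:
X(B, h) = 37 (X(B, h) = 11 + 26 = 37)
(3310 - 4154)*(X(-2*l(0, -3), 46) + 2210) = (3310 - 4154)*(37 + 2210) = -844*2247 = -1896468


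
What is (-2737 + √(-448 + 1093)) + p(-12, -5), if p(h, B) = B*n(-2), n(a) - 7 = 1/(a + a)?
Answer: -11083/4 + √645 ≈ -2745.4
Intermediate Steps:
n(a) = 7 + 1/(2*a) (n(a) = 7 + 1/(a + a) = 7 + 1/(2*a))
p(h, B) = 27*B/4 (p(h, B) = B*(7 + (½)/(-2)) = B*(7 + (½)*(-½)) = B*(7 - ¼) = B*(27/4) = 27*B/4)
(-2737 + √(-448 + 1093)) + p(-12, -5) = (-2737 + √(-448 + 1093)) + (27/4)*(-5) = (-2737 + √645) - 135/4 = -11083/4 + √645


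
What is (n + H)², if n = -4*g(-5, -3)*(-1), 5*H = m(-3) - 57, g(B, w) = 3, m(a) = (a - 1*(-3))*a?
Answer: 9/25 ≈ 0.36000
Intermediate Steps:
m(a) = a*(3 + a) (m(a) = (a + 3)*a = (3 + a)*a = a*(3 + a))
H = -57/5 (H = (-3*(3 - 3) - 57)/5 = (-3*0 - 57)/5 = (0 - 57)/5 = (⅕)*(-57) = -57/5 ≈ -11.400)
n = 12 (n = -4*3*(-1) = -12*(-1) = 12)
(n + H)² = (12 - 57/5)² = (⅗)² = 9/25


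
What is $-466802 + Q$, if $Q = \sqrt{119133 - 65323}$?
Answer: $-466802 + \sqrt{53810} \approx -4.6657 \cdot 10^{5}$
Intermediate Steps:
$Q = \sqrt{53810} \approx 231.97$
$-466802 + Q = -466802 + \sqrt{53810}$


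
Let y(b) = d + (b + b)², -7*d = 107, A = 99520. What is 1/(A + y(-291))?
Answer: 7/3067601 ≈ 2.2819e-6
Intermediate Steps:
d = -107/7 (d = -⅐*107 = -107/7 ≈ -15.286)
y(b) = -107/7 + 4*b² (y(b) = -107/7 + (b + b)² = -107/7 + (2*b)² = -107/7 + 4*b²)
1/(A + y(-291)) = 1/(99520 + (-107/7 + 4*(-291)²)) = 1/(99520 + (-107/7 + 4*84681)) = 1/(99520 + (-107/7 + 338724)) = 1/(99520 + 2370961/7) = 1/(3067601/7) = 7/3067601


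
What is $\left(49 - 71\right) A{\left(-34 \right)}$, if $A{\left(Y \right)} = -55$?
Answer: $1210$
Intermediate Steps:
$\left(49 - 71\right) A{\left(-34 \right)} = \left(49 - 71\right) \left(-55\right) = \left(-22\right) \left(-55\right) = 1210$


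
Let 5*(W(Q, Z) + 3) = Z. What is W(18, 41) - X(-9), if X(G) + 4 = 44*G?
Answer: 2026/5 ≈ 405.20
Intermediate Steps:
W(Q, Z) = -3 + Z/5
X(G) = -4 + 44*G
W(18, 41) - X(-9) = (-3 + (1/5)*41) - (-4 + 44*(-9)) = (-3 + 41/5) - (-4 - 396) = 26/5 - 1*(-400) = 26/5 + 400 = 2026/5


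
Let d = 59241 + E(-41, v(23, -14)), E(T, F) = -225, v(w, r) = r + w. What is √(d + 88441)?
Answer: √147457 ≈ 384.00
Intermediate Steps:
d = 59016 (d = 59241 - 225 = 59016)
√(d + 88441) = √(59016 + 88441) = √147457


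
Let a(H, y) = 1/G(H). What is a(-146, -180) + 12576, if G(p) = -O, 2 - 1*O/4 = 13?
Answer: 553345/44 ≈ 12576.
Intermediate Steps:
O = -44 (O = 8 - 4*13 = 8 - 52 = -44)
G(p) = 44 (G(p) = -1*(-44) = 44)
a(H, y) = 1/44
a(-146, -180) + 12576 = 1/44 + 12576 = 553345/44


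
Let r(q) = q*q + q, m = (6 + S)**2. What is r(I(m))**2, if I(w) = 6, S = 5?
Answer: 1764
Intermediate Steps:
m = 121 (m = (6 + 5)**2 = 11**2 = 121)
r(q) = q + q**2 (r(q) = q**2 + q = q + q**2)
r(I(m))**2 = (6*(1 + 6))**2 = (6*7)**2 = 42**2 = 1764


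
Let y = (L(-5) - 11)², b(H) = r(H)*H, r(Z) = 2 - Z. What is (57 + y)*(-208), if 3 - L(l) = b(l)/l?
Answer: -58656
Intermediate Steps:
b(H) = H*(2 - H) (b(H) = (2 - H)*H = H*(2 - H))
L(l) = 1 + l (L(l) = 3 - l*(2 - l)/l = 3 - (2 - l) = 3 + (-2 + l) = 1 + l)
y = 225 (y = ((1 - 5) - 11)² = (-4 - 11)² = (-15)² = 225)
(57 + y)*(-208) = (57 + 225)*(-208) = 282*(-208) = -58656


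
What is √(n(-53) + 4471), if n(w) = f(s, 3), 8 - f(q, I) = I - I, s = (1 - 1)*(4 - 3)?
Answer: √4479 ≈ 66.925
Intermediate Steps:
s = 0 (s = 0*1 = 0)
f(q, I) = 8 (f(q, I) = 8 - (I - I) = 8 - 1*0 = 8 + 0 = 8)
n(w) = 8
√(n(-53) + 4471) = √(8 + 4471) = √4479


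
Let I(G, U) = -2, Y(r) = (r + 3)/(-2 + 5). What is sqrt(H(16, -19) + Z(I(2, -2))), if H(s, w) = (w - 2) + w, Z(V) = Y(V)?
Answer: I*sqrt(357)/3 ≈ 6.2981*I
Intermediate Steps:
Y(r) = 1 + r/3 (Y(r) = (3 + r)/3 = (3 + r)*(1/3) = 1 + r/3)
Z(V) = 1 + V/3
H(s, w) = -2 + 2*w (H(s, w) = (-2 + w) + w = -2 + 2*w)
sqrt(H(16, -19) + Z(I(2, -2))) = sqrt((-2 + 2*(-19)) + (1 + (1/3)*(-2))) = sqrt((-2 - 38) + (1 - 2/3)) = sqrt(-40 + 1/3) = sqrt(-119/3) = I*sqrt(357)/3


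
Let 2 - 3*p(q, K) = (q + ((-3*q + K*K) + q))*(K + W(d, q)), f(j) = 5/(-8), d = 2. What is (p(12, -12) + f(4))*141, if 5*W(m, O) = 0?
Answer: 595631/8 ≈ 74454.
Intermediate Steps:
f(j) = -5/8 (f(j) = 5*(-⅛) = -5/8)
W(m, O) = 0 (W(m, O) = (⅕)*0 = 0)
p(q, K) = ⅔ - K*(K² - q)/3 (p(q, K) = ⅔ - (q + ((-3*q + K*K) + q))*(K + 0)/3 = ⅔ - (q + ((-3*q + K²) + q))*K/3 = ⅔ - (q + ((K² - 3*q) + q))*K/3 = ⅔ - (q + (K² - 2*q))*K/3 = ⅔ - (K² - q)*K/3 = ⅔ - K*(K² - q)/3)
(p(12, -12) + f(4))*141 = ((⅔ - ⅓*(-12)³ + (⅓)*(-12)*12) - 5/8)*141 = ((⅔ - ⅓*(-1728) - 48) - 5/8)*141 = ((⅔ + 576 - 48) - 5/8)*141 = (1586/3 - 5/8)*141 = (12673/24)*141 = 595631/8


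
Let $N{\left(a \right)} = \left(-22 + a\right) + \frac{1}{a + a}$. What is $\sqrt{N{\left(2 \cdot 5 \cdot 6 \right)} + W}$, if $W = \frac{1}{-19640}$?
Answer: $\frac{\sqrt{2061691815}}{7365} \approx 6.1651$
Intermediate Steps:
$W = - \frac{1}{19640} \approx -5.0917 \cdot 10^{-5}$
$N{\left(a \right)} = -22 + a + \frac{1}{2 a}$ ($N{\left(a \right)} = \left(-22 + a\right) + \frac{1}{2 a} = -22 + a + \frac{1}{2 a}$)
$\sqrt{N{\left(2 \cdot 5 \cdot 6 \right)} + W} = \sqrt{\left(-22 + 2 \cdot 5 \cdot 6 + \frac{1}{2 \cdot 2 \cdot 5 \cdot 6}\right) - \frac{1}{19640}} = \sqrt{\left(-22 + 10 \cdot 6 + \frac{1}{2 \cdot 10 \cdot 6}\right) - \frac{1}{19640}} = \sqrt{\left(-22 + 60 + \frac{1}{2 \cdot 60}\right) - \frac{1}{19640}} = \sqrt{\left(-22 + 60 + \frac{1}{2} \cdot \frac{1}{60}\right) - \frac{1}{19640}} = \sqrt{\left(-22 + 60 + \frac{1}{120}\right) - \frac{1}{19640}} = \sqrt{\frac{4561}{120} - \frac{1}{19640}} = \sqrt{\frac{279931}{7365}} = \frac{\sqrt{2061691815}}{7365}$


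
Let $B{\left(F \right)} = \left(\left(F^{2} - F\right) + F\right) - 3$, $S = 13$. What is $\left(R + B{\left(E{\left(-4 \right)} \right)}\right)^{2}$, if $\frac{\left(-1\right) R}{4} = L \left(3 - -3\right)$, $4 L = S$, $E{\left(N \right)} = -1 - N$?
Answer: $5184$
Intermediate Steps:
$L = \frac{13}{4}$ ($L = \frac{1}{4} \cdot 13 = \frac{13}{4} \approx 3.25$)
$B{\left(F \right)} = -3 + F^{2}$ ($B{\left(F \right)} = F^{2} - 3 = -3 + F^{2}$)
$R = -78$ ($R = - 4 \frac{13 \left(3 - -3\right)}{4} = - 4 \frac{13 \left(3 + 3\right)}{4} = - 4 \cdot \frac{13}{4} \cdot 6 = \left(-4\right) \frac{39}{2} = -78$)
$\left(R + B{\left(E{\left(-4 \right)} \right)}\right)^{2} = \left(-78 - \left(3 - \left(-1 - -4\right)^{2}\right)\right)^{2} = \left(-78 - \left(3 - \left(-1 + 4\right)^{2}\right)\right)^{2} = \left(-78 - \left(3 - 3^{2}\right)\right)^{2} = \left(-78 + \left(-3 + 9\right)\right)^{2} = \left(-78 + 6\right)^{2} = \left(-72\right)^{2} = 5184$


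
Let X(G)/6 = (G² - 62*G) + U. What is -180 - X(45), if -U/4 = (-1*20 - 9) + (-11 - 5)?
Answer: 3330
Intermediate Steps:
U = 180 (U = -4*((-1*20 - 9) + (-11 - 5)) = -4*((-20 - 9) - 16) = -4*(-29 - 16) = -4*(-45) = 180)
X(G) = 1080 - 372*G + 6*G² (X(G) = 6*((G² - 62*G) + 180) = 6*(180 + G² - 62*G) = 1080 - 372*G + 6*G²)
-180 - X(45) = -180 - (1080 - 372*45 + 6*45²) = -180 - (1080 - 16740 + 6*2025) = -180 - (1080 - 16740 + 12150) = -180 - 1*(-3510) = -180 + 3510 = 3330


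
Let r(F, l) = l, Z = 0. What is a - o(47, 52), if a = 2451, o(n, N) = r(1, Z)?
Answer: 2451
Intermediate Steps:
o(n, N) = 0
a - o(47, 52) = 2451 - 1*0 = 2451 + 0 = 2451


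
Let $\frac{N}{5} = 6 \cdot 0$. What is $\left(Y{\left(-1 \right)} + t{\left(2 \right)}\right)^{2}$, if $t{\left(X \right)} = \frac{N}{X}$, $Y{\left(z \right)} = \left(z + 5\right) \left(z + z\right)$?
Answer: $64$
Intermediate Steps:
$Y{\left(z \right)} = 2 z \left(5 + z\right)$ ($Y{\left(z \right)} = \left(5 + z\right) 2 z = 2 z \left(5 + z\right)$)
$N = 0$ ($N = 5 \cdot 6 \cdot 0 = 5 \cdot 0 = 0$)
$t{\left(X \right)} = 0$ ($t{\left(X \right)} = \frac{0}{X} = 0$)
$\left(Y{\left(-1 \right)} + t{\left(2 \right)}\right)^{2} = \left(2 \left(-1\right) \left(5 - 1\right) + 0\right)^{2} = \left(2 \left(-1\right) 4 + 0\right)^{2} = \left(-8 + 0\right)^{2} = \left(-8\right)^{2} = 64$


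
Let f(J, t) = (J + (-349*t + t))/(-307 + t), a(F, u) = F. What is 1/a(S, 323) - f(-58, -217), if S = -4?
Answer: 75327/524 ≈ 143.75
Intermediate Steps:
f(J, t) = (J - 348*t)/(-307 + t)
1/a(S, 323) - f(-58, -217) = 1/(-4) - (-58 - 348*(-217))/(-307 - 217) = -¼ - (-58 + 75516)/(-524) = -¼ - (-1)*75458/524 = -¼ - 1*(-37729/262) = -¼ + 37729/262 = 75327/524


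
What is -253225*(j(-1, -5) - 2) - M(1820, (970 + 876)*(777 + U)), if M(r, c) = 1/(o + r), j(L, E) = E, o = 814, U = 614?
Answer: 4668962549/2634 ≈ 1.7726e+6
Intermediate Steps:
M(r, c) = 1/(814 + r)
-253225*(j(-1, -5) - 2) - M(1820, (970 + 876)*(777 + U)) = -253225*(-5 - 2) - 1/(814 + 1820) = -253225*(-7) - 1/2634 = 1772575 - 1*1/2634 = 1772575 - 1/2634 = 4668962549/2634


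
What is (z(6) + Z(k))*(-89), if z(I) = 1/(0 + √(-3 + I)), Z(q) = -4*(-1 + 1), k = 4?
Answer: -89*√3/3 ≈ -51.384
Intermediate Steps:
Z(q) = 0 (Z(q) = -4*0 = 0)
z(I) = (-3 + I)^(-½) (z(I) = 1/(√(-3 + I)) = (-3 + I)^(-½))
(z(6) + Z(k))*(-89) = ((-3 + 6)^(-½) + 0)*(-89) = (3^(-½) + 0)*(-89) = (√3/3 + 0)*(-89) = (√3/3)*(-89) = -89*√3/3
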